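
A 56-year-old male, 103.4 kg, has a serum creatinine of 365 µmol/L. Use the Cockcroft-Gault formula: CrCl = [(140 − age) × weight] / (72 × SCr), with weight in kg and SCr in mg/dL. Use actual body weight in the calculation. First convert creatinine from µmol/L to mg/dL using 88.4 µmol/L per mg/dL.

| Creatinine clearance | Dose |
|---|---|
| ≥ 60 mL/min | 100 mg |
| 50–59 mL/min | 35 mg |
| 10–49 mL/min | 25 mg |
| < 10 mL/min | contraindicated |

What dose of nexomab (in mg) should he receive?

25 mg

SCr = 365 / 88.4 = 4.129 mg/dL
CrCl = (140 − 56) × 103.4 / (72 × 4.129) = 8685.6 / 297.29 ≈ 29.2 mL/min
CrCl ≈ 29 mL/min → bracket 10–49 mL/min.
Dose for this bracket: 25 mg.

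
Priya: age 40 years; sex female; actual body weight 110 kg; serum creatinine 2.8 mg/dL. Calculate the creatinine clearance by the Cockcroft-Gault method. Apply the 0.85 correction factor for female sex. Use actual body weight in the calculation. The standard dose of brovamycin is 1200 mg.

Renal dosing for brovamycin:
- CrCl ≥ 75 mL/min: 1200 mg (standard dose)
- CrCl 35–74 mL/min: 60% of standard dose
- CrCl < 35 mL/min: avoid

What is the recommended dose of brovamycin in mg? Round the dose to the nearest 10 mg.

720 mg

CrCl = (140 − 40) × 110 / (72 × 2.8) × 0.85 = 11000.0 / 201.60 × 0.85 ≈ 46.4 mL/min
CrCl ≈ 46 mL/min → bracket 35–74 mL/min.
60% of 1200 mg = 720 mg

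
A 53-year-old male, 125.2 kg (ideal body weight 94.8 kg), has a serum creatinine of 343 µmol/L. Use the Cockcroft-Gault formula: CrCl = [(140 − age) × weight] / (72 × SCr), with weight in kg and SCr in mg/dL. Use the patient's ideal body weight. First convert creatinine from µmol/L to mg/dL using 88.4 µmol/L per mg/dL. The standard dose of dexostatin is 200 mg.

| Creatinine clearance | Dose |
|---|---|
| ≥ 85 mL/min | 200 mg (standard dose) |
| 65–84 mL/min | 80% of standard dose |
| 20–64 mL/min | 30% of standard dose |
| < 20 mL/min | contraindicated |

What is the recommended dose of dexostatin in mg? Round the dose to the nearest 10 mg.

SCr = 343 / 88.4 = 3.88 mg/dL
CrCl = (140 − 53) × 94.8 / (72 × 3.88) = 8247.6 / 279.36 ≈ 29.5 mL/min
CrCl ≈ 30 mL/min → bracket 20–64 mL/min.
30% of 200 mg = 60 mg

60 mg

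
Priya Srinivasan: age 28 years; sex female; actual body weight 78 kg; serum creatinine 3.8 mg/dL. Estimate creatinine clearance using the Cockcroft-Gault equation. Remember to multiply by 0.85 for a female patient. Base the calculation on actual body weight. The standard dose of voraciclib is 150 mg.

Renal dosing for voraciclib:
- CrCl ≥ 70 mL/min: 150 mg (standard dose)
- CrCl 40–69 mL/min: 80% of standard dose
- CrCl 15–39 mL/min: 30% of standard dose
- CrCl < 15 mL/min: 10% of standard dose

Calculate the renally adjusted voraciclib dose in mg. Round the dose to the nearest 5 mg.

CrCl = (140 − 28) × 78 / (72 × 3.8) × 0.85 = 8736.0 / 273.60 × 0.85 ≈ 27.1 mL/min
CrCl ≈ 27 mL/min → bracket 15–39 mL/min.
30% of 150 mg = 45 mg

45 mg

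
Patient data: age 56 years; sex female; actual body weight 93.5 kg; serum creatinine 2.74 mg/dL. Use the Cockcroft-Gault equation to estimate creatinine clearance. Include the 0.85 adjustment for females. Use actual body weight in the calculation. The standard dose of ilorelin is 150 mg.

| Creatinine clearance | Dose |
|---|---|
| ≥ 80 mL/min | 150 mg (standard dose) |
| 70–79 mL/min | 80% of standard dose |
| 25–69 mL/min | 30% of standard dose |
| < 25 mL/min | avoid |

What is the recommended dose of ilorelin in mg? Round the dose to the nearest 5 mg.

CrCl = (140 − 56) × 93.5 / (72 × 2.74) × 0.85 = 7854.0 / 197.28 × 0.85 ≈ 33.8 mL/min
CrCl ≈ 34 mL/min → bracket 25–69 mL/min.
30% of 150 mg = 45 mg

45 mg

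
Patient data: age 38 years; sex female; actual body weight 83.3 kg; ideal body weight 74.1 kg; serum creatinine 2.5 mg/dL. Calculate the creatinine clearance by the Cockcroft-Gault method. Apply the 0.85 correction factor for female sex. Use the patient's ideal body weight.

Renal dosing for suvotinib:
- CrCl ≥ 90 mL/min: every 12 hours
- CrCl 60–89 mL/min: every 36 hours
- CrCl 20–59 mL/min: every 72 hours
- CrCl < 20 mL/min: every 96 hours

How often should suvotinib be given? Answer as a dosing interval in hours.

CrCl = (140 − 38) × 74.1 / (72 × 2.5) × 0.85 = 7558.2 / 180.00 × 0.85 ≈ 35.7 mL/min
CrCl ≈ 36 mL/min → bracket 20–59 mL/min → every 72 hours.

every 72 hours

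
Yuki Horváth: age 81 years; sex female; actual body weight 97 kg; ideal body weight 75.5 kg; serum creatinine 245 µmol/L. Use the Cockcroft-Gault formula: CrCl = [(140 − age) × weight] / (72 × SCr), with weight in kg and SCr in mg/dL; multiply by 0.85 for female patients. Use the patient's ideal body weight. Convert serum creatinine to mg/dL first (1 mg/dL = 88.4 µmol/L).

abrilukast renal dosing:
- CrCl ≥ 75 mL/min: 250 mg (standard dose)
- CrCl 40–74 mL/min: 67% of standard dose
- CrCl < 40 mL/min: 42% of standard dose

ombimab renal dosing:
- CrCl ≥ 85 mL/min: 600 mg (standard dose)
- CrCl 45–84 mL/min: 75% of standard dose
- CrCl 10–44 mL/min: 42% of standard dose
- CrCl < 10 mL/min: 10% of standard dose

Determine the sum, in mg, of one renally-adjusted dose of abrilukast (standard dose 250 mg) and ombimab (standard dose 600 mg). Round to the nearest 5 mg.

SCr = 245 / 88.4 = 2.771 mg/dL
CrCl = (140 − 81) × 75.5 / (72 × 2.771) × 0.85 = 4454.5 / 199.51 × 0.85 ≈ 19.0 mL/min
CrCl ≈ 19 mL/min.
abrilukast: < 40 mL/min → 42% of 250 mg = 105 mg.
ombimab: 10–44 mL/min → 42% of 600 mg = 252 mg.
Total = 105 + 252 = 357 mg.

355 mg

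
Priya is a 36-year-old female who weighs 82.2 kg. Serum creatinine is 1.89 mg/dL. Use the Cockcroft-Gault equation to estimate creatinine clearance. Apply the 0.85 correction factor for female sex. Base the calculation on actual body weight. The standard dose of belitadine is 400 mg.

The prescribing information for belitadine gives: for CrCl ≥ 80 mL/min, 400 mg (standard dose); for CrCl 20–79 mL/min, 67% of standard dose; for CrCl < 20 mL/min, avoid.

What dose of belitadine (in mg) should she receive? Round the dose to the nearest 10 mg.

270 mg

CrCl = (140 − 36) × 82.2 / (72 × 1.89) × 0.85 = 8548.8 / 136.08 × 0.85 ≈ 53.4 mL/min
CrCl ≈ 53 mL/min → bracket 20–79 mL/min.
67% of 400 mg = 268 mg → 270 mg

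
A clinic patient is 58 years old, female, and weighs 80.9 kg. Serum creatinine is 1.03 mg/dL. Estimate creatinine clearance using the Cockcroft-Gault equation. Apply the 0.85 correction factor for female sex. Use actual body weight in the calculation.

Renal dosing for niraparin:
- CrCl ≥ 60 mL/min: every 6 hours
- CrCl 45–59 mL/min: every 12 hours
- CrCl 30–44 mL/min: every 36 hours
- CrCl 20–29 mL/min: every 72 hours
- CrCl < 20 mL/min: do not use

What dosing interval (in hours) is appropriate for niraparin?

CrCl = (140 − 58) × 80.9 / (72 × 1.03) × 0.85 = 6633.8 / 74.16 × 0.85 ≈ 76.0 mL/min
CrCl ≈ 76 mL/min → bracket ≥ 60 mL/min → every 6 hours.

every 6 hours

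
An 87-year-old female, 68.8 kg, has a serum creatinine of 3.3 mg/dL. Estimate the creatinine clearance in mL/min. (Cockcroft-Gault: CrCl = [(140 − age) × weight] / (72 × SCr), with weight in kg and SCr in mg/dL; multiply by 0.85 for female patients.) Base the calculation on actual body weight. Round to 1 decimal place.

CrCl = (140 − 87) × 68.8 / (72 × 3.3) × 0.85 = 3646.4 / 237.60 × 0.85 ≈ 13.0 mL/min

13.0 mL/min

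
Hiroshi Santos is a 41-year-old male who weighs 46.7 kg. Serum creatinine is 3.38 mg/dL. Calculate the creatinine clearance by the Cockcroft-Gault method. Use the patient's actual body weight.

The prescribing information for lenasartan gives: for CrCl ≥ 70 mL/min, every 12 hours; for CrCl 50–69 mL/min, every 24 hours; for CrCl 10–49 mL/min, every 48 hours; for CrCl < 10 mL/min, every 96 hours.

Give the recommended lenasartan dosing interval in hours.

CrCl = (140 − 41) × 46.7 / (72 × 3.38) = 4623.3 / 243.36 ≈ 19.0 mL/min
CrCl ≈ 19 mL/min → bracket 10–49 mL/min → every 48 hours.

every 48 hours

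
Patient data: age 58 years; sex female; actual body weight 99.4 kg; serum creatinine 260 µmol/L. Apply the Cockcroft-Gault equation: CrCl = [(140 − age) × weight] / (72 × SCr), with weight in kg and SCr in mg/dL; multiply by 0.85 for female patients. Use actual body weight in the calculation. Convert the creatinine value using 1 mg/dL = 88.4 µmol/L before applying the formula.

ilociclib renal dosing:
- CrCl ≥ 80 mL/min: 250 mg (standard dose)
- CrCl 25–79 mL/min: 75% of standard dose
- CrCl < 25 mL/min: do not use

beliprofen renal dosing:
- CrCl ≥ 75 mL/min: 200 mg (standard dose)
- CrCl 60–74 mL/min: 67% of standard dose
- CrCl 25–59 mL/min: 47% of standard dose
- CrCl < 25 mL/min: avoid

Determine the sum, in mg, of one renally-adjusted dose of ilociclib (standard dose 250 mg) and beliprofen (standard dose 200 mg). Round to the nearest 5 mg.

280 mg

SCr = 260 / 88.4 = 2.941 mg/dL
CrCl = (140 − 58) × 99.4 / (72 × 2.941) × 0.85 = 8150.8 / 211.75 × 0.85 ≈ 32.7 mL/min
CrCl ≈ 33 mL/min.
ilociclib: 25–79 mL/min → 75% of 250 mg = 187.5 mg.
beliprofen: 25–59 mL/min → 47% of 200 mg = 94 mg.
Total = 187.5 + 94 = 281.5 mg.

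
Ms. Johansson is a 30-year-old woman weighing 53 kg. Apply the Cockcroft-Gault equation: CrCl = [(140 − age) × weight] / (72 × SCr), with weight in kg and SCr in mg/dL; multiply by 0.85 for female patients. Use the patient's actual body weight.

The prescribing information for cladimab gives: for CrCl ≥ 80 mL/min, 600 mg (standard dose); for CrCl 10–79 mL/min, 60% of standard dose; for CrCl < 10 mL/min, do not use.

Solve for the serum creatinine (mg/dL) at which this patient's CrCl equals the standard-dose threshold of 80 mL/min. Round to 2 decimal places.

Standard dose requires CrCl ≥ 80 mL/min.
Set (140 − 30) × 53 × 0.85 / (72 × SCr) = 80
SCr = (140 − 30) × 53 × 0.85 / (72 × 80) = 0.860 mg/dL

0.86 mg/dL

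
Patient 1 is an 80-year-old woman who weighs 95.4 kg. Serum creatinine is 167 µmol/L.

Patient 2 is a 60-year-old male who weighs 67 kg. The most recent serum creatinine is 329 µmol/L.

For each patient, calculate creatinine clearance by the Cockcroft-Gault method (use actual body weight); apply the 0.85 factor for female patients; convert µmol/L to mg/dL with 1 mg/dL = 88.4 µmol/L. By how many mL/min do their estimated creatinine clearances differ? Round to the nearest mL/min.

16 mL/min

Patient 1: SCr = 167 / 88.4 = 1.889 mg/dL
Patient 1: CrCl = (140 − 80) × 95.4 / (72 × 1.889) × 0.85 = 5724.0 / 136.01 × 0.85 ≈ 35.8 mL/min
Patient 2: SCr = 329 / 88.4 = 3.722 mg/dL
Patient 2: CrCl = (140 − 60) × 67 / (72 × 3.722) = 5360.0 / 267.98 ≈ 20.0 mL/min
|35.8 − 20.0| = 15.8 mL/min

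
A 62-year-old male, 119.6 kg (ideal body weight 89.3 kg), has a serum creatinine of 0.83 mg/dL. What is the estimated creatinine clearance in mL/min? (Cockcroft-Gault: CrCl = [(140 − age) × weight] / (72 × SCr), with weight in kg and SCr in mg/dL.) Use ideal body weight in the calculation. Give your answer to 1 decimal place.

CrCl = (140 − 62) × 89.3 / (72 × 0.83) = 6965.4 / 59.76 ≈ 116.6 mL/min

116.6 mL/min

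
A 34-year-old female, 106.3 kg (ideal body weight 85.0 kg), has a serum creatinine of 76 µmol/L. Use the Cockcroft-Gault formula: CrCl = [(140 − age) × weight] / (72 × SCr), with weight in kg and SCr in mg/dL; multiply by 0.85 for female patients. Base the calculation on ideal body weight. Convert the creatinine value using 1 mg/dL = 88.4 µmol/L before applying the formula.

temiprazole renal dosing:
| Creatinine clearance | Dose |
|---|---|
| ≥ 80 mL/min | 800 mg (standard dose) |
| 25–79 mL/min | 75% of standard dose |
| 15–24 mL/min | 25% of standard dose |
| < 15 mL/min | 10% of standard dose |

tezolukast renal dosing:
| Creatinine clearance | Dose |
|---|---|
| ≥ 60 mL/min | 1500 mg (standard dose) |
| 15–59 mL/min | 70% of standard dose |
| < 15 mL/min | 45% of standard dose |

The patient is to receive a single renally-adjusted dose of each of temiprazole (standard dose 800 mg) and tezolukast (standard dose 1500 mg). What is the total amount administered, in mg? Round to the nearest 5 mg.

2300 mg

SCr = 76 / 88.4 = 0.86 mg/dL
CrCl = (140 − 34) × 85 / (72 × 0.86) × 0.85 = 9010.0 / 61.92 × 0.85 ≈ 123.7 mL/min
CrCl ≈ 124 mL/min.
temiprazole: ≥ 80 mL/min → 100% of 800 mg = 800 mg.
tezolukast: ≥ 60 mL/min → 100% of 1500 mg = 1500 mg.
Total = 800 + 1500 = 2300 mg.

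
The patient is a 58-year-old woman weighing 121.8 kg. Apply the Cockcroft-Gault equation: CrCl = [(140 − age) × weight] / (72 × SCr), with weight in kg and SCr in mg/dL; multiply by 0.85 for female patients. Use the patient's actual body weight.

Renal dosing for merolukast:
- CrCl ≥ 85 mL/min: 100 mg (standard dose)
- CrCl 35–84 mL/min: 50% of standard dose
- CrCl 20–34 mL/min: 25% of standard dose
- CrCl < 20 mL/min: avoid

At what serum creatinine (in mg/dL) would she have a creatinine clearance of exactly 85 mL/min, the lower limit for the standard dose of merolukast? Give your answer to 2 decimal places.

Standard dose requires CrCl ≥ 85 mL/min.
Set (140 − 58) × 121.8 × 0.85 / (72 × SCr) = 85
SCr = (140 − 58) × 121.8 × 0.85 / (72 × 85) = 1.387 mg/dL

1.39 mg/dL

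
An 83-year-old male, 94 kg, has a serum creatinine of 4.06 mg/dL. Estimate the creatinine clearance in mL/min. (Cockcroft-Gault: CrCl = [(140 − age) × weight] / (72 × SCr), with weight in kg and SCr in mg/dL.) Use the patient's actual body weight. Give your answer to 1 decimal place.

CrCl = (140 − 83) × 94 / (72 × 4.06) = 5358.0 / 292.32 ≈ 18.3 mL/min

18.3 mL/min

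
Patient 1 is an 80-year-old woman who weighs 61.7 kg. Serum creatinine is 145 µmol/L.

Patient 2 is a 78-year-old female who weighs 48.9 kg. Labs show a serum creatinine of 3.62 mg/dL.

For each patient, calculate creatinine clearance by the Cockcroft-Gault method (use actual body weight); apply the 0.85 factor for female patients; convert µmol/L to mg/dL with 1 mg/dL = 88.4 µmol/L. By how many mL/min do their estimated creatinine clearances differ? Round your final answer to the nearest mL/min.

17 mL/min

Patient 1: SCr = 145 / 88.4 = 1.64 mg/dL
Patient 1: CrCl = (140 − 80) × 61.7 / (72 × 1.64) × 0.85 = 3702.0 / 118.08 × 0.85 ≈ 26.6 mL/min
Patient 2: CrCl = (140 − 78) × 48.9 / (72 × 3.62) × 0.85 = 3031.8 / 260.64 × 0.85 ≈ 9.9 mL/min
|26.6 − 9.9| = 16.7 mL/min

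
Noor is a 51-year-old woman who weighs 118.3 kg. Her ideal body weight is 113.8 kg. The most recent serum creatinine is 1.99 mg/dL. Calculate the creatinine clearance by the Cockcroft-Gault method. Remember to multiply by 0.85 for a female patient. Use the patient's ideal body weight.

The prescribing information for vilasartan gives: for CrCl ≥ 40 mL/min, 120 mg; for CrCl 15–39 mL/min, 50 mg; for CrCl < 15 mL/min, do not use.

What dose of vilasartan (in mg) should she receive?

120 mg

CrCl = (140 − 51) × 113.8 / (72 × 1.99) × 0.85 = 10128.2 / 143.28 × 0.85 ≈ 60.1 mL/min
CrCl ≈ 60 mL/min → bracket ≥ 40 mL/min.
Dose for this bracket: 120 mg.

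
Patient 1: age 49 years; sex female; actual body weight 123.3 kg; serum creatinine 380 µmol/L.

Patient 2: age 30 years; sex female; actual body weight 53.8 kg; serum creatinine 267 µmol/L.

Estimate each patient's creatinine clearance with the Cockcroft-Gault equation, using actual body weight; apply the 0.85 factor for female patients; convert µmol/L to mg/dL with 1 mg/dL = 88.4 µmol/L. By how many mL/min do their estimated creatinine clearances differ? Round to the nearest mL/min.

8 mL/min

Patient 1: SCr = 380 / 88.4 = 4.299 mg/dL
Patient 1: CrCl = (140 − 49) × 123.3 / (72 × 4.299) × 0.85 = 11220.3 / 309.53 × 0.85 ≈ 30.8 mL/min
Patient 2: SCr = 267 / 88.4 = 3.02 mg/dL
Patient 2: CrCl = (140 − 30) × 53.8 / (72 × 3.02) × 0.85 = 5918.0 / 217.44 × 0.85 ≈ 23.1 mL/min
|30.8 − 23.1| = 7.7 mL/min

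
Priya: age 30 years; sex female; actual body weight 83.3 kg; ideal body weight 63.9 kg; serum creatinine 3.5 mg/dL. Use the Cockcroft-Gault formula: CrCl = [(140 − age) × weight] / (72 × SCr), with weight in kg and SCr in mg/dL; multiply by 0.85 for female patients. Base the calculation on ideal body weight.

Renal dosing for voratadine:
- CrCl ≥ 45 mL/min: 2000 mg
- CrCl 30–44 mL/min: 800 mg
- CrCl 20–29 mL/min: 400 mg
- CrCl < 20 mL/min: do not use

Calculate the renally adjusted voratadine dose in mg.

400 mg

CrCl = (140 − 30) × 63.9 / (72 × 3.5) × 0.85 = 7029.0 / 252.00 × 0.85 ≈ 23.7 mL/min
CrCl ≈ 24 mL/min → bracket 20–29 mL/min.
Dose for this bracket: 400 mg.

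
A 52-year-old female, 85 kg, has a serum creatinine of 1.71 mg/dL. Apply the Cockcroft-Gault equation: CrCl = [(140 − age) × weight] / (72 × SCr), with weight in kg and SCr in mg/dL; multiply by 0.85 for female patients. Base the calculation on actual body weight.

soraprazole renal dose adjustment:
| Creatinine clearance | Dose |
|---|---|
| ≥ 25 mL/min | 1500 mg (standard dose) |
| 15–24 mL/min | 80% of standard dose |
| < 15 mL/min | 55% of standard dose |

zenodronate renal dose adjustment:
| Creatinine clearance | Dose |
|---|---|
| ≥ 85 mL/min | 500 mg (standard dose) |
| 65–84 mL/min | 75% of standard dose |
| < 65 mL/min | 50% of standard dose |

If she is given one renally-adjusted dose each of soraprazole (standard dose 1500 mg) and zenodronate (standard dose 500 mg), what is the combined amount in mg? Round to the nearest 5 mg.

CrCl = (140 − 52) × 85 / (72 × 1.71) × 0.85 = 7480.0 / 123.12 × 0.85 ≈ 51.6 mL/min
CrCl ≈ 52 mL/min.
soraprazole: ≥ 25 mL/min → 100% of 1500 mg = 1500 mg.
zenodronate: < 65 mL/min → 50% of 500 mg = 250 mg.
Total = 1500 + 250 = 1750 mg.

1750 mg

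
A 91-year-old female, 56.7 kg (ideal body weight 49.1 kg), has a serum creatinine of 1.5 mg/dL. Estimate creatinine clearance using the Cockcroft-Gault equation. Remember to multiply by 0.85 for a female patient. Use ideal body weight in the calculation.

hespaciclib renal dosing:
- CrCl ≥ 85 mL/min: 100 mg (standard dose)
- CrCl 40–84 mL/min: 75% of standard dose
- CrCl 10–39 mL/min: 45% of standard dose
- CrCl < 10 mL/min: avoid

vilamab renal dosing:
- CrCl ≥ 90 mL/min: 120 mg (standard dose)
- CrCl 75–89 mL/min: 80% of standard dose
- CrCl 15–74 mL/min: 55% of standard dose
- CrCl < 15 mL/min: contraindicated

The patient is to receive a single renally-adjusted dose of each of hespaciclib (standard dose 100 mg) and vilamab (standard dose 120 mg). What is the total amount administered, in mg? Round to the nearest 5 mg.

CrCl = (140 − 91) × 49.1 / (72 × 1.5) × 0.85 = 2405.9 / 108.00 × 0.85 ≈ 18.9 mL/min
CrCl ≈ 19 mL/min.
hespaciclib: 10–39 mL/min → 45% of 100 mg = 45 mg.
vilamab: 15–74 mL/min → 55% of 120 mg = 66 mg.
Total = 45 + 66 = 111 mg.

110 mg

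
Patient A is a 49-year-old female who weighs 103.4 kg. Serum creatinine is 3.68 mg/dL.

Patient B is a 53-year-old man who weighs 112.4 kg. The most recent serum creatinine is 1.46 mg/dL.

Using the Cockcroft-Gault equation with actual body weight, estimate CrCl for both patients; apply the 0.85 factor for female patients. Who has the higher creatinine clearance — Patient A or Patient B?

Patient B

Patient A: CrCl = (140 − 49) × 103.4 / (72 × 3.68) × 0.85 = 9409.4 / 264.96 × 0.85 ≈ 30.2 mL/min
Patient B: CrCl = (140 − 53) × 112.4 / (72 × 1.46) = 9778.8 / 105.12 ≈ 93.0 mL/min
30.2 vs 93.0 mL/min → Patient B is higher.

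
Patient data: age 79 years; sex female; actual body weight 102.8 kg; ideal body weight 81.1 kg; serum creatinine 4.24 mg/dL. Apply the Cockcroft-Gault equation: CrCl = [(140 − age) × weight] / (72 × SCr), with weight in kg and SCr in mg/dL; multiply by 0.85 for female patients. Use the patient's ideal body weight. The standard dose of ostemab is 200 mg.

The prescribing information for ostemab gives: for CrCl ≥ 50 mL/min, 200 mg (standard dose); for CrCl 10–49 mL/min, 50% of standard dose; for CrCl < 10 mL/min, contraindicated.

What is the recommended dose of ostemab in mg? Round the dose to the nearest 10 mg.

100 mg

CrCl = (140 − 79) × 81.1 / (72 × 4.24) × 0.85 = 4947.1 / 305.28 × 0.85 ≈ 13.8 mL/min
CrCl ≈ 14 mL/min → bracket 10–49 mL/min.
50% of 200 mg = 100 mg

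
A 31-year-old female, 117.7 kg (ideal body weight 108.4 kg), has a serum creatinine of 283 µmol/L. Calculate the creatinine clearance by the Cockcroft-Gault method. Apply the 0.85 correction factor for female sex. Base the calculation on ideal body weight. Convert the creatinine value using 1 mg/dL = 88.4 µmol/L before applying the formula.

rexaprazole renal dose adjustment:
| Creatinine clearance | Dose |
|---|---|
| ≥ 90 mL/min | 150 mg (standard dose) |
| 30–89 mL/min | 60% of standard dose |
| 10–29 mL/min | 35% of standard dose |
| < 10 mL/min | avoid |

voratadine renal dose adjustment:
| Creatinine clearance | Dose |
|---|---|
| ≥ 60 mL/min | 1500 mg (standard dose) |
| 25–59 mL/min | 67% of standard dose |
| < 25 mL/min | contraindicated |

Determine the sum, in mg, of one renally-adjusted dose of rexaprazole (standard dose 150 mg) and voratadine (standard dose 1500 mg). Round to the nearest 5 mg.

SCr = 283 / 88.4 = 3.201 mg/dL
CrCl = (140 − 31) × 108.4 / (72 × 3.201) × 0.85 = 11815.6 / 230.47 × 0.85 ≈ 43.6 mL/min
CrCl ≈ 44 mL/min.
rexaprazole: 30–89 mL/min → 60% of 150 mg = 90 mg.
voratadine: 25–59 mL/min → 67% of 1500 mg = 1005 mg.
Total = 90 + 1005 = 1095 mg.

1095 mg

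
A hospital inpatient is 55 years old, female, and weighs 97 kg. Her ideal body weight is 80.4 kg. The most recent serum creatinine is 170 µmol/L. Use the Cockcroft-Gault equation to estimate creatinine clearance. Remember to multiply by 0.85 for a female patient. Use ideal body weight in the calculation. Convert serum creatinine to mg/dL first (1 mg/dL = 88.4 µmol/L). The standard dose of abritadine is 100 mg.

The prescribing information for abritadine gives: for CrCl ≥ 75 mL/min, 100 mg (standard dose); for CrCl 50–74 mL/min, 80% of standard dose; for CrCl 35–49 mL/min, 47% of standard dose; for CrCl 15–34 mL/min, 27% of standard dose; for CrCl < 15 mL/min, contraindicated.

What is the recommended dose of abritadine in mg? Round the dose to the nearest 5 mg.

45 mg

SCr = 170 / 88.4 = 1.923 mg/dL
CrCl = (140 − 55) × 80.4 / (72 × 1.923) × 0.85 = 6834.0 / 138.46 × 0.85 ≈ 42.0 mL/min
CrCl ≈ 42 mL/min → bracket 35–49 mL/min.
47% of 100 mg = 47 mg → 45 mg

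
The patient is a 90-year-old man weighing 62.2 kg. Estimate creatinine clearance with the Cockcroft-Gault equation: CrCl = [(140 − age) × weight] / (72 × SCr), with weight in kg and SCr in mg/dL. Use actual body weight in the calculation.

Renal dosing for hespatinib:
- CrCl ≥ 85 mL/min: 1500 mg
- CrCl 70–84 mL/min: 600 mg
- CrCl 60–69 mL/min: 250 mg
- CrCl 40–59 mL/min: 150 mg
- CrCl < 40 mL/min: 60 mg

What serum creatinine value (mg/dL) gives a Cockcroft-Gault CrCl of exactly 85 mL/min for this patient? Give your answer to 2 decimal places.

Standard dose requires CrCl ≥ 85 mL/min.
Set (140 − 90) × 62.2 / (72 × SCr) = 85
SCr = (140 − 90) × 62.2 / (72 × 85) = 0.508 mg/dL

0.51 mg/dL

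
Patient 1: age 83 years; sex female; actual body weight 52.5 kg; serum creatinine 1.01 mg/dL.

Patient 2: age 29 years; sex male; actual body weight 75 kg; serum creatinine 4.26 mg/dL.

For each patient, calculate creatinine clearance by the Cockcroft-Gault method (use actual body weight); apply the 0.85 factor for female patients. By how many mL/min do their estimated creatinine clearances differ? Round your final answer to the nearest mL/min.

8 mL/min

Patient 1: CrCl = (140 − 83) × 52.5 / (72 × 1.01) × 0.85 = 2992.5 / 72.72 × 0.85 ≈ 35.0 mL/min
Patient 2: CrCl = (140 − 29) × 75 / (72 × 4.26) = 8325.0 / 306.72 ≈ 27.1 mL/min
|35.0 − 27.1| = 7.9 mL/min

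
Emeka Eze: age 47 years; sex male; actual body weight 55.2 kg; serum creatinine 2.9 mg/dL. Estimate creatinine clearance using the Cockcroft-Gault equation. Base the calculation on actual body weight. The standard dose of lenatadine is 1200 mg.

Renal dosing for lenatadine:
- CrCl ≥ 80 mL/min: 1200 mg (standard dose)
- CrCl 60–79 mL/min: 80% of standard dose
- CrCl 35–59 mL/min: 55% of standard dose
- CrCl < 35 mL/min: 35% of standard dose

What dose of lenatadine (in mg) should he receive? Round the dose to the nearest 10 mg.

420 mg

CrCl = (140 − 47) × 55.2 / (72 × 2.9) = 5133.6 / 208.80 ≈ 24.6 mL/min
CrCl ≈ 25 mL/min → bracket < 35 mL/min.
35% of 1200 mg = 420 mg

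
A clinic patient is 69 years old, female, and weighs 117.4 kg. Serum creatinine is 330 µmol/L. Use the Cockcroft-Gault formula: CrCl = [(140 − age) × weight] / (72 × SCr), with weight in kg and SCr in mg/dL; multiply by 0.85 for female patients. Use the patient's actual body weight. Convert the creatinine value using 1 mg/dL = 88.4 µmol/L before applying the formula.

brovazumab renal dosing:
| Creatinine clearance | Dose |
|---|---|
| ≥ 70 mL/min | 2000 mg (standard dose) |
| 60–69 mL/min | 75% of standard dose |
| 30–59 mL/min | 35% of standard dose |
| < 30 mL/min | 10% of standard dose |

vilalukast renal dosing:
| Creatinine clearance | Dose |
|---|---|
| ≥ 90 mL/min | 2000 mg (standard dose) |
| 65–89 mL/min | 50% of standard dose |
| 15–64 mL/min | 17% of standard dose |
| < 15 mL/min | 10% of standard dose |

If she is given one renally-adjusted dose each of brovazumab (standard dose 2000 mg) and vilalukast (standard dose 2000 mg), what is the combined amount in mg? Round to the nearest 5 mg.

SCr = 330 / 88.4 = 3.733 mg/dL
CrCl = (140 − 69) × 117.4 / (72 × 3.733) × 0.85 = 8335.4 / 268.78 × 0.85 ≈ 26.4 mL/min
CrCl ≈ 26 mL/min.
brovazumab: < 30 mL/min → 10% of 2000 mg = 200 mg.
vilalukast: 15–64 mL/min → 17% of 2000 mg = 340 mg.
Total = 200 + 340 = 540 mg.

540 mg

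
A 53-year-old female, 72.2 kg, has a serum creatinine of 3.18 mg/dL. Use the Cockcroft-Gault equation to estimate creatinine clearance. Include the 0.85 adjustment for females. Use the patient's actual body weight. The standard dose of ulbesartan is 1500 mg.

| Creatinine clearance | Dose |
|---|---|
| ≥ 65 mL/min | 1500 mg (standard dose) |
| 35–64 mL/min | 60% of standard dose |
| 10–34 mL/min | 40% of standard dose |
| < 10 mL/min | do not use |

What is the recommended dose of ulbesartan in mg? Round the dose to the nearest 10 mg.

600 mg

CrCl = (140 − 53) × 72.2 / (72 × 3.18) × 0.85 = 6281.4 / 228.96 × 0.85 ≈ 23.3 mL/min
CrCl ≈ 23 mL/min → bracket 10–34 mL/min.
40% of 1500 mg = 600 mg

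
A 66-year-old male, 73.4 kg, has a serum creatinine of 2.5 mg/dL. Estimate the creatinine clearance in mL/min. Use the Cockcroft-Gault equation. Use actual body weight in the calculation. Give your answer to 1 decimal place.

30.2 mL/min

CrCl = (140 − 66) × 73.4 / (72 × 2.5) = 5431.6 / 180.00 ≈ 30.2 mL/min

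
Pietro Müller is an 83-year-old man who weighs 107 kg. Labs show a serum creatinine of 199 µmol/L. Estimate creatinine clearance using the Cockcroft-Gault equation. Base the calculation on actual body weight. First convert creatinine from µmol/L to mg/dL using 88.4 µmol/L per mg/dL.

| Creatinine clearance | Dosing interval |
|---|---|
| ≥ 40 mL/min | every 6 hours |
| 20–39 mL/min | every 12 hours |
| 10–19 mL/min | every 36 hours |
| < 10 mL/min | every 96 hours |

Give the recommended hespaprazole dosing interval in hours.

SCr = 199 / 88.4 = 2.251 mg/dL
CrCl = (140 − 83) × 107 / (72 × 2.251) = 6099.0 / 162.07 ≈ 37.6 mL/min
CrCl ≈ 38 mL/min → bracket 20–39 mL/min → every 12 hours.

every 12 hours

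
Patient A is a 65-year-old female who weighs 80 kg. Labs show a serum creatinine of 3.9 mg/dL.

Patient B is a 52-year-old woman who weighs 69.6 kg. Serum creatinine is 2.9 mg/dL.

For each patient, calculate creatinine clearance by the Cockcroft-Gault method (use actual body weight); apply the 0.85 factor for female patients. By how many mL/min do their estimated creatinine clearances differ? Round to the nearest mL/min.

Patient A: CrCl = (140 − 65) × 80 / (72 × 3.9) × 0.85 = 6000.0 / 280.80 × 0.85 ≈ 18.2 mL/min
Patient B: CrCl = (140 − 52) × 69.6 / (72 × 2.9) × 0.85 = 6124.8 / 208.80 × 0.85 ≈ 24.9 mL/min
|18.2 − 24.9| = 6.7 mL/min

7 mL/min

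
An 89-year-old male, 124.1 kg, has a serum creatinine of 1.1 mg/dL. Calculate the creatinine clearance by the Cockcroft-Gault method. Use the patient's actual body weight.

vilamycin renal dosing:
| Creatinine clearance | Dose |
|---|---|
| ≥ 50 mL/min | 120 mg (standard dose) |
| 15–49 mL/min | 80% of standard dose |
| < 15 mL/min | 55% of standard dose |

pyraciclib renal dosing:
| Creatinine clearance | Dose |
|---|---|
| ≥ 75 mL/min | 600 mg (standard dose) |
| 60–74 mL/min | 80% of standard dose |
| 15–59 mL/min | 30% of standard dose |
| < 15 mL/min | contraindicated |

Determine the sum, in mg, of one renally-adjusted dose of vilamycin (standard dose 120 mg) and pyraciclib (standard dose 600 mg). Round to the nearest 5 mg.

CrCl = (140 − 89) × 124.1 / (72 × 1.1) = 6329.1 / 79.20 ≈ 79.9 mL/min
CrCl ≈ 80 mL/min.
vilamycin: ≥ 50 mL/min → 100% of 120 mg = 120 mg.
pyraciclib: ≥ 75 mL/min → 100% of 600 mg = 600 mg.
Total = 120 + 600 = 720 mg.

720 mg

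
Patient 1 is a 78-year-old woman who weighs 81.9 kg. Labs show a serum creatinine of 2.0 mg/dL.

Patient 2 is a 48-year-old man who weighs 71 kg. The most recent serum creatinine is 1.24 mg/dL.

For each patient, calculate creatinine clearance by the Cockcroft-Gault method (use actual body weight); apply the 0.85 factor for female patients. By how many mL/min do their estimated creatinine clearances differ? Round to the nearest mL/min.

43 mL/min

Patient 1: CrCl = (140 − 78) × 81.9 / (72 × 2) × 0.85 = 5077.8 / 144.00 × 0.85 ≈ 30.0 mL/min
Patient 2: CrCl = (140 − 48) × 71 / (72 × 1.24) = 6532.0 / 89.28 ≈ 73.2 mL/min
|30.0 − 73.2| = 43.2 mL/min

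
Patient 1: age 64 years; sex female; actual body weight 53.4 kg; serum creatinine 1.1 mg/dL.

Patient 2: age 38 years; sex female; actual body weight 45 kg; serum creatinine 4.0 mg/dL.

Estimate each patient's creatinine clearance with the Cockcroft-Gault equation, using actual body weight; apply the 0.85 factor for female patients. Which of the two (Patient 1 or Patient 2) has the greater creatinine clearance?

Patient 1: CrCl = (140 − 64) × 53.4 / (72 × 1.1) × 0.85 = 4058.4 / 79.20 × 0.85 ≈ 43.6 mL/min
Patient 2: CrCl = (140 − 38) × 45 / (72 × 4) × 0.85 = 4590.0 / 288.00 × 0.85 ≈ 13.5 mL/min
43.6 vs 13.5 mL/min → Patient 1 is higher.

Patient 1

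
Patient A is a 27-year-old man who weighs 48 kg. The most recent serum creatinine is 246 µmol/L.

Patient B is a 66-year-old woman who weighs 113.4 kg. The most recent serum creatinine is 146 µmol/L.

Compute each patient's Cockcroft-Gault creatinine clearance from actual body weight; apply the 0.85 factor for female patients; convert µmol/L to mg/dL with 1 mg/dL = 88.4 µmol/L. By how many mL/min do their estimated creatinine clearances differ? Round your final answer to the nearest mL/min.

33 mL/min

Patient A: SCr = 246 / 88.4 = 2.783 mg/dL
Patient A: CrCl = (140 − 27) × 48 / (72 × 2.783) = 5424.0 / 200.38 ≈ 27.1 mL/min
Patient B: SCr = 146 / 88.4 = 1.652 mg/dL
Patient B: CrCl = (140 − 66) × 113.4 / (72 × 1.652) × 0.85 = 8391.6 / 118.94 × 0.85 ≈ 60.0 mL/min
|27.1 − 60.0| = 32.9 mL/min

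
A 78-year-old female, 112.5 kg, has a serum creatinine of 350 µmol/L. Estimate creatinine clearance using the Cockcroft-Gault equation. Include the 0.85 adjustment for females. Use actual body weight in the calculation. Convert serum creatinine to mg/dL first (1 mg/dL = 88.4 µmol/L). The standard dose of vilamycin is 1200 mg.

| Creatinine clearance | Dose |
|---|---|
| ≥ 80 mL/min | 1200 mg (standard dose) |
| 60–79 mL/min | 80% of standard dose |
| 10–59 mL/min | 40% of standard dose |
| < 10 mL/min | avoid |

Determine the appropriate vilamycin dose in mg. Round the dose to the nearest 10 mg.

480 mg

SCr = 350 / 88.4 = 3.959 mg/dL
CrCl = (140 − 78) × 112.5 / (72 × 3.959) × 0.85 = 6975.0 / 285.05 × 0.85 ≈ 20.8 mL/min
CrCl ≈ 21 mL/min → bracket 10–59 mL/min.
40% of 1200 mg = 480 mg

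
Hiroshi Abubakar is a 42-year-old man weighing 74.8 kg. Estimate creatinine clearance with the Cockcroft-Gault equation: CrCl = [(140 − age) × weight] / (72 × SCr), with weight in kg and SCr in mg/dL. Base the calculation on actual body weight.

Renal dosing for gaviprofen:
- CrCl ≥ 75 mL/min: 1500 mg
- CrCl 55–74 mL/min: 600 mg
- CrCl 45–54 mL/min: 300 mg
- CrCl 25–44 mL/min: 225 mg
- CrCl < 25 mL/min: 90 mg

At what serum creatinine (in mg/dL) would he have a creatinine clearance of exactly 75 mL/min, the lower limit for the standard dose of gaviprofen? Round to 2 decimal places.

1.36 mg/dL

Standard dose requires CrCl ≥ 75 mL/min.
Set (140 − 42) × 74.8 / (72 × SCr) = 75
SCr = (140 − 42) × 74.8 / (72 × 75) = 1.357 mg/dL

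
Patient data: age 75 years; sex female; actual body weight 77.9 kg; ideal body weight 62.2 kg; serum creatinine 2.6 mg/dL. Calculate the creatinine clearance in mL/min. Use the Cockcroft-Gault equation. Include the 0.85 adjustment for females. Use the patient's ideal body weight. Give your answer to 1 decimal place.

18.4 mL/min

CrCl = (140 − 75) × 62.2 / (72 × 2.6) × 0.85 = 4043.0 / 187.20 × 0.85 ≈ 18.4 mL/min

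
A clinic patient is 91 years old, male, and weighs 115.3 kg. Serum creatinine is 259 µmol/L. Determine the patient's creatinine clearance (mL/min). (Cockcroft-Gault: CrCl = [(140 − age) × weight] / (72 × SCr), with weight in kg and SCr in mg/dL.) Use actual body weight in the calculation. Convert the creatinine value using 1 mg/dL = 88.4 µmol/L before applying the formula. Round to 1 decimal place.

26.8 mL/min

SCr = 259 / 88.4 = 2.93 mg/dL
CrCl = (140 − 91) × 115.3 / (72 × 2.93) = 5649.7 / 210.96 ≈ 26.8 mL/min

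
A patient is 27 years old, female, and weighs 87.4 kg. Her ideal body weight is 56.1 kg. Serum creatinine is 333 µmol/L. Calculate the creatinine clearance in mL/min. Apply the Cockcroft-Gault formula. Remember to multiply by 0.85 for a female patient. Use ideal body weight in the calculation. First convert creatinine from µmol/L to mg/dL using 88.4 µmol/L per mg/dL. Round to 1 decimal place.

SCr = 333 / 88.4 = 3.767 mg/dL
CrCl = (140 − 27) × 56.1 / (72 × 3.767) × 0.85 = 6339.3 / 271.22 × 0.85 ≈ 19.9 mL/min

19.9 mL/min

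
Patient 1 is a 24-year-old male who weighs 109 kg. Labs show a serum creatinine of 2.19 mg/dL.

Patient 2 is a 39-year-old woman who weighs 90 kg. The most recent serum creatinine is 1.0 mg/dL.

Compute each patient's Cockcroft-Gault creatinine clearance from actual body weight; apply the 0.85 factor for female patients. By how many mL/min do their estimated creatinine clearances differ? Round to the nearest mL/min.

27 mL/min

Patient 1: CrCl = (140 − 24) × 109 / (72 × 2.19) = 12644.0 / 157.68 ≈ 80.2 mL/min
Patient 2: CrCl = (140 − 39) × 90 / (72 × 1) × 0.85 = 9090.0 / 72.00 × 0.85 ≈ 107.3 mL/min
|80.2 − 107.3| = 27.1 mL/min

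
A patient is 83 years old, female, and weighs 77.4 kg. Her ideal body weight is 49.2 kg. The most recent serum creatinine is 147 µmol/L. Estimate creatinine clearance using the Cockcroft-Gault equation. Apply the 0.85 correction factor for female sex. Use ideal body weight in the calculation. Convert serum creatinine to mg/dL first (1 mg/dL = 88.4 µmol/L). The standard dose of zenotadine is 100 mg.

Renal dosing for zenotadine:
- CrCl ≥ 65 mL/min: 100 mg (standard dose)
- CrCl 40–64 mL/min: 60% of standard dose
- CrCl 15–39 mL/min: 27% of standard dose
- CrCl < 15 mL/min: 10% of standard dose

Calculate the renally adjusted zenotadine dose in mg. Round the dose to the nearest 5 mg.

SCr = 147 / 88.4 = 1.663 mg/dL
CrCl = (140 − 83) × 49.2 / (72 × 1.663) × 0.85 = 2804.4 / 119.74 × 0.85 ≈ 19.9 mL/min
CrCl ≈ 20 mL/min → bracket 15–39 mL/min.
27% of 100 mg = 27 mg → 25 mg

25 mg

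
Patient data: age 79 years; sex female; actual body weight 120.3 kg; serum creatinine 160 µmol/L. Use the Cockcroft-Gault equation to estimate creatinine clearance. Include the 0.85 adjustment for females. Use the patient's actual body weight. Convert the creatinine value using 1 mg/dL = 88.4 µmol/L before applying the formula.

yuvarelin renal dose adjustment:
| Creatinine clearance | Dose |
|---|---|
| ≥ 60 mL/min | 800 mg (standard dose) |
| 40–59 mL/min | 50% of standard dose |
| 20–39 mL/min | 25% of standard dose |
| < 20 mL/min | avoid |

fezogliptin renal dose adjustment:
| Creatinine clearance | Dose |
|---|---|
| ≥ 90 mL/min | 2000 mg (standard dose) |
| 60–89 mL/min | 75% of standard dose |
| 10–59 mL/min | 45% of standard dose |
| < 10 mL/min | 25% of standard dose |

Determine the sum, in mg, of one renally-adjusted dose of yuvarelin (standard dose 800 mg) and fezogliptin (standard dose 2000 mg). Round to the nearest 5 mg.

SCr = 160 / 88.4 = 1.81 mg/dL
CrCl = (140 − 79) × 120.3 / (72 × 1.81) × 0.85 = 7338.3 / 130.32 × 0.85 ≈ 47.9 mL/min
CrCl ≈ 48 mL/min.
yuvarelin: 40–59 mL/min → 50% of 800 mg = 400 mg.
fezogliptin: 10–59 mL/min → 45% of 2000 mg = 900 mg.
Total = 400 + 900 = 1300 mg.

1300 mg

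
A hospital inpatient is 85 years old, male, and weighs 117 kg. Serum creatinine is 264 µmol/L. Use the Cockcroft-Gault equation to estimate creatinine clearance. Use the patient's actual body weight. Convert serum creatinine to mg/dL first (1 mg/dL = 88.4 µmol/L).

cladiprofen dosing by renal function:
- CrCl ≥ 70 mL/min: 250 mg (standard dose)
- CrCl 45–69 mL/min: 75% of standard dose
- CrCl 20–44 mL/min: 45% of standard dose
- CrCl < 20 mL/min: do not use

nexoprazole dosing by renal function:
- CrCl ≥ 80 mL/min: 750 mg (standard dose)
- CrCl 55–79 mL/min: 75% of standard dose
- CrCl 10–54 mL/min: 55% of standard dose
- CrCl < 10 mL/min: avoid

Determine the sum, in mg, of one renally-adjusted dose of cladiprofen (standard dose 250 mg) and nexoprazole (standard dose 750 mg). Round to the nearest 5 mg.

SCr = 264 / 88.4 = 2.986 mg/dL
CrCl = (140 − 85) × 117 / (72 × 2.986) = 6435.0 / 214.99 ≈ 29.9 mL/min
CrCl ≈ 30 mL/min.
cladiprofen: 20–44 mL/min → 45% of 250 mg = 112.5 mg.
nexoprazole: 10–54 mL/min → 55% of 750 mg = 412.5 mg.
Total = 112.5 + 412.5 = 525 mg.

525 mg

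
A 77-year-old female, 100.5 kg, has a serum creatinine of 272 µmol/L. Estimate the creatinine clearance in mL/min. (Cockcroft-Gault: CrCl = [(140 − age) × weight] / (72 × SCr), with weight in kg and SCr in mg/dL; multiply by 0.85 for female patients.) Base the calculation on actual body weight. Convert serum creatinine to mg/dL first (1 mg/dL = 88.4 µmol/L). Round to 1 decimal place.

SCr = 272 / 88.4 = 3.077 mg/dL
CrCl = (140 − 77) × 100.5 / (72 × 3.077) × 0.85 = 6331.5 / 221.54 × 0.85 ≈ 24.3 mL/min

24.3 mL/min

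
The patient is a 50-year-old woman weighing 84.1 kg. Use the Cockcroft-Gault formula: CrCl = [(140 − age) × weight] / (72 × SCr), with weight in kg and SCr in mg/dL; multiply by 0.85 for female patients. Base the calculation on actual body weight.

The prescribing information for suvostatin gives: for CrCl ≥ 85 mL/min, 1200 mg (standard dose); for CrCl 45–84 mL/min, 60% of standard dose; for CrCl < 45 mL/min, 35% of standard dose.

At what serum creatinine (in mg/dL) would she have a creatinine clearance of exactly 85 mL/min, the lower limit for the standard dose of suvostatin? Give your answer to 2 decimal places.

Standard dose requires CrCl ≥ 85 mL/min.
Set (140 − 50) × 84.1 × 0.85 / (72 × SCr) = 85
SCr = (140 − 50) × 84.1 × 0.85 / (72 × 85) = 1.051 mg/dL

1.05 mg/dL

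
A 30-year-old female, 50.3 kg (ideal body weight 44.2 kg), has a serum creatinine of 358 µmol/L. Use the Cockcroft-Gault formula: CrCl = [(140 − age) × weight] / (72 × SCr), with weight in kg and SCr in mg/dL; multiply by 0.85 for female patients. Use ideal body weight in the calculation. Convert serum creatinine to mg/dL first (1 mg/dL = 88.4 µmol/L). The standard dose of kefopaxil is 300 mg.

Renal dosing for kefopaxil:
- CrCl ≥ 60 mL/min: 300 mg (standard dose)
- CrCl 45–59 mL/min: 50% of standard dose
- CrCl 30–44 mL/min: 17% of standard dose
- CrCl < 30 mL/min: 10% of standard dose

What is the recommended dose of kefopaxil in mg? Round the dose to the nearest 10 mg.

SCr = 358 / 88.4 = 4.05 mg/dL
CrCl = (140 − 30) × 44.2 / (72 × 4.05) × 0.85 = 4862.0 / 291.60 × 0.85 ≈ 14.2 mL/min
CrCl ≈ 14 mL/min → bracket < 30 mL/min.
10% of 300 mg = 30 mg

30 mg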